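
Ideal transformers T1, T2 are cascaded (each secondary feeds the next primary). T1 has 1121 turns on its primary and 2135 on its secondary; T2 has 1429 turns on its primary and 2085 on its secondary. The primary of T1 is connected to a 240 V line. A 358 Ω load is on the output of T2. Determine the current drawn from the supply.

Secondary of T1: V = 240.00 × 2135/1121 = 457.09 V.
Secondary of T2: V = 457.09 × 2085/1429 = 666.93 V.
I_load = 666.93/358 = 1.8629 A, so P_out = 666.93 × 1.8629 = 1242.4 W.
All ideal ⇒ P_in = P_out, so I_supply = 1242.4/240 = 5.18 A.

I_supply ≈ 5.18 A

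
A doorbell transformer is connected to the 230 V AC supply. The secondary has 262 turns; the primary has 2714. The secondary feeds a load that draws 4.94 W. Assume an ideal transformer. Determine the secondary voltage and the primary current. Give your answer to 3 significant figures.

V_s = V_p × N_s/N_p = 230 × 262/2714 = 22.203 V.
I_s = P/V_s = 4.94/22.203 = 0.22249 A.
I_p = I_s × N_s/N_p = 0.22249 × 262/2714 = 0.0215 A.

V_s ≈ 22.2 V, I_p ≈ 0.0215 A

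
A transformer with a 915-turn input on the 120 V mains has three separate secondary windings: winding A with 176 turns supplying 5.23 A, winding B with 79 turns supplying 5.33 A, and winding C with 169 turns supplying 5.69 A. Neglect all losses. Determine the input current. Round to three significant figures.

I_in ≈ 2.52 A

V_A = 120 × 176/915 = 23.082 V; V_B = 120 × 79/915 = 10.361 V; V_C = 120 × 169/915 = 22.164 V.
P_out = V_A I_A + V_B I_B + V_C I_C = 23.082×5.23 + 10.361×5.33 + 22.164×5.69 = 120.72 + 55.222 + 126.11 = 302.05 W.
Ideal ⇒ P_in = P_out, so I_in = P_out/V_in = 302.05/120 = 2.52 A.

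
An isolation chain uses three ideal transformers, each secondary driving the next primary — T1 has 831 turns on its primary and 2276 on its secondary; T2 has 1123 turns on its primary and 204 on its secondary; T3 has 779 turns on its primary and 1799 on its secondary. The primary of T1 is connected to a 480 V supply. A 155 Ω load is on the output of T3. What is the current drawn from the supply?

Secondary of T1: V = 480.00 × 2276/831 = 1314.7 V.
Secondary of T2: V = 1314.7 × 204/1123 = 238.82 V.
Secondary of T3: V = 238.82 × 1799/779 = 551.51 V.
I_load = 551.51/155 = 3.5582 A, so P_out = 551.51 × 3.5582 = 1962.4 W.
All ideal ⇒ P_in = P_out, so I_supply = 1962.4/480 = 4.09 A.

I_supply ≈ 4.09 A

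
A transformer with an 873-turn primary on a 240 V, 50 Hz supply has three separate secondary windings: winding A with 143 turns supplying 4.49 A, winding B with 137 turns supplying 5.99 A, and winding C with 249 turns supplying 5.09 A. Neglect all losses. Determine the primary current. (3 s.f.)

I_p ≈ 3.13 A

V_A = 240 × 143/873 = 39.313 V; V_B = 240 × 137/873 = 37.663 V; V_C = 240 × 249/873 = 68.454 V.
P_out = V_A I_A + V_B I_B + V_C I_C = 39.313×4.49 + 37.663×5.99 + 68.454×5.09 = 176.51 + 225.60 + 348.43 = 750.55 W.
Ideal ⇒ P_in = P_out, so I_p = P_out/V_p = 750.55/240 = 3.13 A.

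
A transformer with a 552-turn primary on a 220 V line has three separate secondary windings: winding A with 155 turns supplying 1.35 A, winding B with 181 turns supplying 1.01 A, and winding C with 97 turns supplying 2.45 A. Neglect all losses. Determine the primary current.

V_A = 220 × 155/552 = 61.775 V; V_B = 220 × 181/552 = 72.138 V; V_C = 220 × 97/552 = 38.659 V.
P_out = V_A I_A + V_B I_B + V_C I_C = 61.775×1.35 + 72.138×1.01 + 38.659×2.45 = 83.397 + 72.859 + 94.716 = 250.97 W.
Ideal ⇒ P_in = P_out, so I_p = P_out/V_p = 250.97/220 = 1.14 A.

I_p ≈ 1.14 A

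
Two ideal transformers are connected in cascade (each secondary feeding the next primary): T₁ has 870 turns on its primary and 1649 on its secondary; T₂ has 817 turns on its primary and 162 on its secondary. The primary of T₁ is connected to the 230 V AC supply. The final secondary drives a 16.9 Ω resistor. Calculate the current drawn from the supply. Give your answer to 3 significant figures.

Secondary of T₁: V = 230.00 × 1649/870 = 435.94 V.
Secondary of T₂: V = 435.94 × 162/817 = 86.441 V.
I_load = 86.441/16.9 = 5.1149 A, so P_out = 86.441 × 5.1149 = 442.14 W.
All ideal ⇒ P_in = P_out, so I_supply = 442.14/230 = 1.92 A.

I_supply ≈ 1.92 A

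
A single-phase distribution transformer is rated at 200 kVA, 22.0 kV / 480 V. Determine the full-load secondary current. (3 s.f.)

I_s = S/V_s = 200000/480 = 417 A.

I_s ≈ 417 A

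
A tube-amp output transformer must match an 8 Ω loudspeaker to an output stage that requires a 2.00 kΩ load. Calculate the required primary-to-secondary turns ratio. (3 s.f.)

Z_p/Z_s = (N_p/N_s)², so N_p/N_s = √(2000/8) = √250 = 15.8.

N_p/N_s ≈ 15.8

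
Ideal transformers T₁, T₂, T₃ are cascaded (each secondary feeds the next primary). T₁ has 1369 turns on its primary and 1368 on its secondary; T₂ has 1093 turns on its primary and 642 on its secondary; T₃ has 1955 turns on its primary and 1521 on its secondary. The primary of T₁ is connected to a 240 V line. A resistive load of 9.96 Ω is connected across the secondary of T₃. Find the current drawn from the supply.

I_supply ≈ 5.02 A

Secondary of T₁: V = 240.00 × 1368/1369 = 239.82 V.
Secondary of T₂: V = 239.82 × 642/1093 = 140.87 V.
Secondary of T₃: V = 140.87 × 1521/1955 = 109.60 V.
I_load = 109.60/9.96 = 11.004 A, so P_out = 109.60 × 11.004 = 1205.9 W.
All ideal ⇒ P_in = P_out, so I_supply = 1205.9/240 = 5.02 A.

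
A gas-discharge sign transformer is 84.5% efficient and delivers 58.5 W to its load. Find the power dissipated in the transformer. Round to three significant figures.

P_in = P_out/η = 58.5/0.845 = 69.2308 W.
P_loss = P_in − P_out = 69.2308 − 58.5 = 10.7 W.

P_loss ≈ 10.7 W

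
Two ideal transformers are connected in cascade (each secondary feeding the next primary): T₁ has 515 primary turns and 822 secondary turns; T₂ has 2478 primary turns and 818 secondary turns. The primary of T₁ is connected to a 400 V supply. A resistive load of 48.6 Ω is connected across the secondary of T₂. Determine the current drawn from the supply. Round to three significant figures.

After T₁: V = 400.00 × 822/515 = 638.45 V.
After T₂: V = 638.45 × 818/2478 = 210.75 V.
I_load = 210.75/48.6 = 4.3365 A, so P_out = 210.75 × 4.3365 = 913.94 W.
All ideal ⇒ P_in = P_out, so I_supply = 913.94/400 = 2.28 A.

I_supply ≈ 2.28 A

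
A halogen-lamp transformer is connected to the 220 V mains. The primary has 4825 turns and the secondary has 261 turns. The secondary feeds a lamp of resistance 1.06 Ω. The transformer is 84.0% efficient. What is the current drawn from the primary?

V_s = 220 × 261/4825 = 11.901 V.
I_s = V_s/R = 11.901/1.06 = 11.227 A.
P_out = V_s I_s = 11.901 × 11.227 = 133.61 W.
P_in = P_out/η = 133.61/0.840 = 159.05 W.
I_p = P_in/V_p = 159.05/220 = 0.723 A.

I_p ≈ 0.723 A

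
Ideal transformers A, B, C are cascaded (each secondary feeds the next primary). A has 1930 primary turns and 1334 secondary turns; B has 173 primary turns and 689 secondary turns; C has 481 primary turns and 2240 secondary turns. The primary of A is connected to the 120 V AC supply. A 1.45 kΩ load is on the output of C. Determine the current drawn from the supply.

I_supply ≈ 13.6 A

Secondary of A: V = 120.00 × 1334/1930 = 82.943 V.
Secondary of B: V = 82.943 × 689/173 = 330.33 V.
Secondary of C: V = 330.33 × 2240/481 = 1538.4 V.
I_load = 1538.4/1450 = 1.0609 A, so P_out = 1538.4 × 1.0609 = 1632.1 W.
All ideal ⇒ P_in = P_out, so I_supply = 1632.1/120 = 13.6 A.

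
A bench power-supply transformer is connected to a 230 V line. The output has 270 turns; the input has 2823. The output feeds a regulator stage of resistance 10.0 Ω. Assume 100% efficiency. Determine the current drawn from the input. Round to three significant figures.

V_out = V_in × N_out/N_in = 230 × 270/2823 = 21.998 V.
I_out = V_out/R = 21.998/10.0 = 2.1998 A.
For an ideal transformer I_in N_in = I_out N_out, so I_in = 2.1998 × 270/2823 = 0.210 A.

I_in ≈ 0.210 A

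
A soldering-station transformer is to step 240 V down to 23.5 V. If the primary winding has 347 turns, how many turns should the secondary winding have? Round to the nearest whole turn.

N_s = 34 turns

N_s/N_p = V_s/V_p, so N_s = 347 × 23.5/240 = 34.0 ≈ 34 turns.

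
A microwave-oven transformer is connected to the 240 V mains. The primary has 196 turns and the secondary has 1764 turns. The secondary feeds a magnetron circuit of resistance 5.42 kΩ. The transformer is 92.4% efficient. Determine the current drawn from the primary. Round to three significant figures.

I_p ≈ 3.88 A

V_s = 240 × 1764/196 = 2160.0 V.
I_s = V_s/R = 2160.0/5420 = 0.39852 A.
P_out = V_s I_s = 2160.0 × 0.39852 = 860.81 W.
P_in = P_out/η = 860.81/0.924 = 931.61 W.
I_p = P_in/V_p = 931.61/240 = 3.88 A.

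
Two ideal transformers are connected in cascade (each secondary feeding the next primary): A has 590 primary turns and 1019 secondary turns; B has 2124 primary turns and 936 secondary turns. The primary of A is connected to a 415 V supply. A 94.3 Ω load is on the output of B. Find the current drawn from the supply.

Secondary of A: V = 415.00 × 1019/590 = 716.75 V.
Secondary of B: V = 716.75 × 936/2124 = 315.86 V.
I_load = 315.86/94.3 = 3.3495 A, so P_out = 315.86 × 3.3495 = 1058.0 W.
All ideal ⇒ P_in = P_out, so I_supply = 1058.0/415 = 2.55 A.

I_supply ≈ 2.55 A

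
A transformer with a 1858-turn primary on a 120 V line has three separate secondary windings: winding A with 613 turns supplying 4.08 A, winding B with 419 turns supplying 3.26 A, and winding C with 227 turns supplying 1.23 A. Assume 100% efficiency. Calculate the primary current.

V_A = 120 × 613/1858 = 39.591 V; V_B = 120 × 419/1858 = 27.061 V; V_C = 120 × 227/1858 = 14.661 V.
P_out = V_A I_A + V_B I_B + V_C I_C = 39.591×4.08 + 27.061×3.26 + 14.661×1.23 = 161.53 + 88.220 + 18.033 = 267.78 W.
Ideal ⇒ P_in = P_out, so I_p = P_out/V_p = 267.78/120 = 2.23 A.

I_p ≈ 2.23 A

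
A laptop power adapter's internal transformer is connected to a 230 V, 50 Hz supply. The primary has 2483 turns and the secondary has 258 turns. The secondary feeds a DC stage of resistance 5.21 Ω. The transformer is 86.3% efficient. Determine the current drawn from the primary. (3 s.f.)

V_s = 230 × 258/2483 = 23.899 V.
I_s = V_s/R = 23.899/5.21 = 4.5870 A.
P_out = V_s I_s = 23.899 × 4.5870 = 109.62 W.
P_in = P_out/η = 109.62/0.863 = 127.03 W.
I_p = P_in/V_p = 127.03/230 = 0.552 A.

I_p ≈ 0.552 A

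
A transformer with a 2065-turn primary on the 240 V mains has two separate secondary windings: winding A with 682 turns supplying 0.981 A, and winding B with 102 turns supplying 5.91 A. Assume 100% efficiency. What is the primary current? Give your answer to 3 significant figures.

I_p ≈ 0.616 A

V_A = 240 × 682/2065 = 79.264 V; V_B = 240 × 102/2065 = 11.855 V.
P_out = V_A I_A + V_B I_B = 79.264×0.981 + 11.855×5.91 = 77.758 + 70.061 = 147.82 W.
Ideal ⇒ P_in = P_out, so I_p = P_out/V_p = 147.82/240 = 0.616 A.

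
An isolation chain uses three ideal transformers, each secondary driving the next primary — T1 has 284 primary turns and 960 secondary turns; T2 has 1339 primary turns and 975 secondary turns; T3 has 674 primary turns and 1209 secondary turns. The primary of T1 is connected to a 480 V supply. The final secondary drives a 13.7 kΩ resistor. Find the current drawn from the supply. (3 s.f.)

I_supply ≈ 0.683 A

Secondary of T1: V = 480.00 × 960/284 = 1622.5 V.
Secondary of T2: V = 1622.5 × 975/1339 = 1181.5 V.
Secondary of T3: V = 1181.5 × 1209/674 = 2119.3 V.
I_load = 2119.3/13700 = 0.15469 A, so P_out = 2119.3 × 0.15469 = 327.83 W.
All ideal ⇒ P_in = P_out, so I_supply = 327.83/480 = 0.683 A.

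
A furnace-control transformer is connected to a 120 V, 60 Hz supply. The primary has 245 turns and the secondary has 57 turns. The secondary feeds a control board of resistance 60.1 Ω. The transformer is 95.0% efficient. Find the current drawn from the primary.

I_p ≈ 0.114 A

V_s = 120 × 57/245 = 27.918 V.
I_s = V_s/R = 27.918/60.1 = 0.46453 A.
P_out = V_s I_s = 27.918 × 0.46453 = 12.969 W.
P_in = P_out/η = 12.969/0.950 = 13.652 W.
I_p = P_in/V_p = 13.652/120 = 0.114 A.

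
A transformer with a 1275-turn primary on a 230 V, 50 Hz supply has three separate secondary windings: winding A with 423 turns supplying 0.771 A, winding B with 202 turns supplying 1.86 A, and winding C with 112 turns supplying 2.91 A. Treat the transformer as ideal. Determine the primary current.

I_p ≈ 0.806 A

V_A = 230 × 423/1275 = 76.306 V; V_B = 230 × 202/1275 = 36.439 V; V_C = 230 × 112/1275 = 20.204 V.
P_out = V_A I_A + V_B I_B + V_C I_C = 76.306×0.771 + 36.439×1.86 + 20.204×2.91 = 58.832 + 67.777 + 58.793 = 185.40 W.
Ideal ⇒ P_in = P_out, so I_p = P_out/V_p = 185.40/230 = 0.806 A.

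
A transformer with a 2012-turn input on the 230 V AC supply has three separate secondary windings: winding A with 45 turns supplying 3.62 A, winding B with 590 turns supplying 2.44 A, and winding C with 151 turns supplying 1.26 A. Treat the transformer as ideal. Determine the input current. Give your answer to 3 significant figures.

I_in ≈ 0.891 A

V_A = 230 × 45/2012 = 5.1441 V; V_B = 230 × 590/2012 = 67.445 V; V_C = 230 × 151/2012 = 17.261 V.
P_out = V_A I_A + V_B I_B + V_C I_C = 5.1441×3.62 + 67.445×2.44 + 17.261×1.26 = 18.622 + 164.57 + 21.749 = 204.94 W.
Ideal ⇒ P_in = P_out, so I_in = P_out/V_in = 204.94/230 = 0.891 A.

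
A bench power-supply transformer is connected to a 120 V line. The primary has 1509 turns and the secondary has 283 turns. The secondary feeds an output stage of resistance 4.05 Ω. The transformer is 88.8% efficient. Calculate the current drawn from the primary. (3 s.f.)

V_s = 120 × 283/1509 = 22.505 V.
I_s = V_s/R = 22.505/4.05 = 5.5568 A.
P_out = V_s I_s = 22.505 × 5.5568 = 125.06 W.
P_in = P_out/η = 125.06/0.888 = 140.83 W.
I_p = P_in/V_p = 140.83/120 = 1.17 A.

I_p ≈ 1.17 A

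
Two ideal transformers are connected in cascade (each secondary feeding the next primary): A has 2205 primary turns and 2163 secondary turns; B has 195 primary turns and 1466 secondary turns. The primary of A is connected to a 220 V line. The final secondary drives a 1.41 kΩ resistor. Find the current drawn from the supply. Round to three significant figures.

After A: V = 220.00 × 2163/2205 = 215.81 V.
After B: V = 215.81 × 1466/195 = 1622.4 V.
I_load = 1622.4/1410 = 1.1507 A, so P_out = 1622.4 × 1.1507 = 1866.9 W.
All ideal ⇒ P_in = P_out, so I_supply = 1866.9/220 = 8.49 A.

I_supply ≈ 8.49 A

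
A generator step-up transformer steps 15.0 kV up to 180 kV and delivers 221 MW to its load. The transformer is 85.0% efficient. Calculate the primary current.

I_p ≈ 17300 A

P_in = P_out/η = 2.21×10^8/0.850 = 2.6000×10^8 W.
I_p = P_in/V_p = 2.6000×10^8/15000 = 17300 A.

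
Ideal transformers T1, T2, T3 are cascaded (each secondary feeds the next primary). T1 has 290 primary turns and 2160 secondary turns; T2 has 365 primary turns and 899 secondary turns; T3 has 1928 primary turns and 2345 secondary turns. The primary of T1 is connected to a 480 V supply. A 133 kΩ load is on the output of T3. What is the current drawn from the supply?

I_supply ≈ 1.80 A

Secondary of T1: V = 480.00 × 2160/290 = 3575.2 V.
Secondary of T2: V = 3575.2 × 899/365 = 8805.7 V.
Secondary of T3: V = 8805.7 × 2345/1928 = 10710 V.
I_load = 10710/133000 = 0.080528 A, so P_out = 10710 × 0.080528 = 862.48 W.
All ideal ⇒ P_in = P_out, so I_supply = 862.48/480 = 1.80 A.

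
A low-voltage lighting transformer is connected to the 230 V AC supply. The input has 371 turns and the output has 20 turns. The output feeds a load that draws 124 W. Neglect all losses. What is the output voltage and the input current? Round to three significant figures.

V_out = V_in × N_out/N_in = 230 × 20/371 = 12.399 V.
I_out = P/V_out = 124/12.399 = 10.001 A.
I_in = I_out × N_out/N_in = 10.001 × 20/371 = 0.539 A.

V_out ≈ 12.4 V, I_in ≈ 0.539 A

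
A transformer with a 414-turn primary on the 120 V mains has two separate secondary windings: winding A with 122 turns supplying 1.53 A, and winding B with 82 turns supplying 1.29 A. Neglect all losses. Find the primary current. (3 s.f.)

V_A = 120 × 122/414 = 35.362 V; V_B = 120 × 82/414 = 23.768 V.
P_out = V_A I_A + V_B I_B = 35.362×1.53 + 23.768×1.29 = 54.104 + 30.661 = 84.765 W.
Ideal ⇒ P_in = P_out, so I_p = P_out/V_p = 84.765/120 = 0.706 A.

I_p ≈ 0.706 A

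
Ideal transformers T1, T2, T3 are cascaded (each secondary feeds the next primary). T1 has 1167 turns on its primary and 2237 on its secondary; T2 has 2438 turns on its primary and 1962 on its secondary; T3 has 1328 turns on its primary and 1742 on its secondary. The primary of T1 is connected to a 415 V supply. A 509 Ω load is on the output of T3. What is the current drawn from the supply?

After T1: V = 415.00 × 2237/1167 = 795.51 V.
After T2: V = 795.51 × 1962/2438 = 640.19 V.
After T3: V = 640.19 × 1742/1328 = 839.77 V.
I_load = 839.77/509 = 1.6498 A, so P_out = 839.77 × 1.6498 = 1385.5 W.
All ideal ⇒ P_in = P_out, so I_supply = 1385.5/415 = 3.34 A.

I_supply ≈ 3.34 A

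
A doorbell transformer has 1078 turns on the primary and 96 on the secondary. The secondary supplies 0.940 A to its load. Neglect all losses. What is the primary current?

I_p ≈ 0.0837 A

For an ideal transformer I_p/I_s = N_s/N_p, so I_p = 0.940 × 96/1078 = 0.0837 A.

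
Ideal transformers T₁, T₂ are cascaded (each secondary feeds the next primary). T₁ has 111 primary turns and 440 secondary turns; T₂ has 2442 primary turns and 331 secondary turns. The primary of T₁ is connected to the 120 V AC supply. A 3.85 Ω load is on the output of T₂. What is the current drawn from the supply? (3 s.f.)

After T₁: V = 120.00 × 440/111 = 475.68 V.
After T₂: V = 475.68 × 331/2442 = 64.475 V.
I_load = 64.475/3.85 = 16.747 A, so P_out = 64.475 × 16.747 = 1079.8 W.
All ideal ⇒ P_in = P_out, so I_supply = 1079.8/120 = 9.00 A.

I_supply ≈ 9.00 A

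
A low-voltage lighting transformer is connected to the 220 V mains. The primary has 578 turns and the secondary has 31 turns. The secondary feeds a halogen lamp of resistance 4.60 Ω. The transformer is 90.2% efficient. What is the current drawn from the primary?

I_p ≈ 0.153 A

V_s = 220 × 31/578 = 11.799 V.
I_s = V_s/R = 11.799/4.60 = 2.5651 A.
P_out = V_s I_s = 11.799 × 2.5651 = 30.266 W.
P_in = P_out/η = 30.266/0.902 = 33.554 W.
I_p = P_in/V_p = 33.554/220 = 0.153 A.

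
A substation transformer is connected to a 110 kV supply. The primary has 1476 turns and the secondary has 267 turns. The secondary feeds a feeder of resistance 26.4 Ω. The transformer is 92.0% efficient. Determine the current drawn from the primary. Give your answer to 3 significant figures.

I_p ≈ 148 A

V_s = 110000 × 267/1476 = 19898 V.
I_s = V_s/R = 19898/26.4 = 753.73 A.
P_out = V_s I_s = 19898 × 753.73 = 1.4998×10^7 W.
P_in = P_out/η = 1.4998×10^7/0.920 = 1.6302×10^7 W.
I_p = P_in/V_p = 1.6302×10^7/110000 = 148 A.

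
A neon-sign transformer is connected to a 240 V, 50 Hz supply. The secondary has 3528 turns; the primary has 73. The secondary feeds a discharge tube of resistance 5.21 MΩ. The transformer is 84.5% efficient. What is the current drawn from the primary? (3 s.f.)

V_s = 240 × 3528/73 = 11599 V.
I_s = V_s/R = 11599/(5.21×10^6) = 0.0022263 A.
P_out = V_s I_s = 11599 × 0.0022263 = 25.822 W.
P_in = P_out/η = 25.822/0.845 = 30.559 W.
I_p = P_in/V_p = 30.559/240 = 0.127 A.

I_p ≈ 0.127 A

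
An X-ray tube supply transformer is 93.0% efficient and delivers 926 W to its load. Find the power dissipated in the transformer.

P_loss ≈ 69.7 W

P_in = P_out/η = 926/0.930 = 995.699 W.
P_loss = P_in − P_out = 995.699 − 926 = 69.7 W.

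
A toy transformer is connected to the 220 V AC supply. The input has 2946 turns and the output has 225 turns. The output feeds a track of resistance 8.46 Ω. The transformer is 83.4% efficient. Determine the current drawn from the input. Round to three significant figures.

V_out = 220 × 225/2946 = 16.802 V.
I_out = V_out/R = 16.802/8.46 = 1.9861 A.
P_out = V_out I_out = 16.802 × 1.9861 = 33.371 W.
P_in = P_out/η = 33.371/0.834 = 40.014 W.
I_in = P_in/V_in = 40.014/220 = 0.182 A.

I_in ≈ 0.182 A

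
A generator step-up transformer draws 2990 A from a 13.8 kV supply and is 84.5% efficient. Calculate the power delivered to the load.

P_out ≈ 3.49×10^7 W

P_in = V_p I_p = 13800 × 2990 = 4.1262×10^7 W.
P_out = η P_in = 0.845 × 4.1262×10^7 = 3.49×10^7 W.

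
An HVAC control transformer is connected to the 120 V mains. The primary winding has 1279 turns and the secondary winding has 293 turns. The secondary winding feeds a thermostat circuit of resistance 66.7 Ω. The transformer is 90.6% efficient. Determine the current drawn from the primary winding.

I_p ≈ 0.104 A

V_s = 120 × 293/1279 = 27.490 V.
I_s = V_s/R = 27.490/66.7 = 0.41215 A.
P_out = V_s I_s = 27.490 × 0.41215 = 11.330 W.
P_in = P_out/η = 11.330/0.906 = 12.506 W.
I_p = P_in/V_p = 12.506/120 = 0.104 A.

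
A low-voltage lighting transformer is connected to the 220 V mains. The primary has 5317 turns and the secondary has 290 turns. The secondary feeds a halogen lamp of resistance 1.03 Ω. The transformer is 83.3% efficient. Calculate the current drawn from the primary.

I_p ≈ 0.763 A

V_s = 220 × 290/5317 = 11.999 V.
I_s = V_s/R = 11.999/1.03 = 11.650 A.
P_out = V_s I_s = 11.999 × 11.650 = 139.79 W.
P_in = P_out/η = 139.79/0.833 = 167.81 W.
I_p = P_in/V_p = 167.81/220 = 0.763 A.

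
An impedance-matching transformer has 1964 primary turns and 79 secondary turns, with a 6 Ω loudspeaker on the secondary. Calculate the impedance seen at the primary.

Z_p = (N_p/N_s)² × Z_s = (1964/79)² × 6 = 3710 Ω.

Z_p ≈ 3710 Ω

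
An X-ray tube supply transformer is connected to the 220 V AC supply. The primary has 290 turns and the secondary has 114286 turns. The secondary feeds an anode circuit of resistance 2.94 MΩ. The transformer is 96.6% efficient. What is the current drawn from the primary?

I_p ≈ 12.0 A

V_s = 220 × 114286/290 = 86700 V.
I_s = V_s/R = 86700/(2.94×10^6) = 0.029490 A.
P_out = V_s I_s = 86700 × 0.029490 = 2556.7 W.
P_in = P_out/η = 2556.7/0.966 = 2646.7 W.
I_p = P_in/V_p = 2646.7/220 = 12.0 A.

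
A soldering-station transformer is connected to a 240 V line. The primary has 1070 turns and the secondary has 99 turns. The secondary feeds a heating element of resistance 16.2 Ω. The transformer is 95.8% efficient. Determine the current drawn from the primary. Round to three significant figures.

I_p ≈ 0.132 A

V_s = 240 × 99/1070 = 22.206 V.
I_s = V_s/R = 22.206/16.2 = 1.3707 A.
P_out = V_s I_s = 22.206 × 1.3707 = 30.438 W.
P_in = P_out/η = 30.438/0.958 = 31.772 W.
I_p = P_in/V_p = 31.772/240 = 0.132 A.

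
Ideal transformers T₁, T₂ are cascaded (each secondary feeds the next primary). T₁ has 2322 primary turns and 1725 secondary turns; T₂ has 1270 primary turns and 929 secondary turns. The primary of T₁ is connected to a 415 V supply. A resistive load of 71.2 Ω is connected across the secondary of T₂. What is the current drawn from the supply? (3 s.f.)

I_supply ≈ 1.72 A

Secondary of T₁: V = 415.00 × 1725/2322 = 308.30 V.
Secondary of T₂: V = 308.30 × 929/1270 = 225.52 V.
I_load = 225.52/71.2 = 3.1674 A, so P_out = 225.52 × 3.1674 = 714.32 W.
All ideal ⇒ P_in = P_out, so I_supply = 714.32/415 = 1.72 A.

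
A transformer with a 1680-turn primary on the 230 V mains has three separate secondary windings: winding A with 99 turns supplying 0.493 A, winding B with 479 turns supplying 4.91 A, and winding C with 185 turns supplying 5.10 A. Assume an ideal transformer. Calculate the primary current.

I_p ≈ 1.99 A

V_A = 230 × 99/1680 = 13.554 V; V_B = 230 × 479/1680 = 65.577 V; V_C = 230 × 185/1680 = 25.327 V.
P_out = V_A I_A + V_B I_B + V_C I_C = 13.554×0.493 + 65.577×4.91 + 25.327×5.10 = 6.6819 + 321.98 + 129.17 = 457.84 W.
Ideal ⇒ P_in = P_out, so I_p = P_out/V_p = 457.84/230 = 1.99 A.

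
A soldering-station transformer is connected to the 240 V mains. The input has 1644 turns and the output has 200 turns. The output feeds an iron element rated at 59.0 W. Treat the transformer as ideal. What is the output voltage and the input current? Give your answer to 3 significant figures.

V_out ≈ 29.2 V, I_in ≈ 0.246 A

V_out = V_in × N_out/N_in = 240 × 200/1644 = 29.197 V.
I_out = P/V_out = 59.0/29.197 = 2.0208 A.
I_in = I_out × N_out/N_in = 2.0208 × 200/1644 = 0.246 A.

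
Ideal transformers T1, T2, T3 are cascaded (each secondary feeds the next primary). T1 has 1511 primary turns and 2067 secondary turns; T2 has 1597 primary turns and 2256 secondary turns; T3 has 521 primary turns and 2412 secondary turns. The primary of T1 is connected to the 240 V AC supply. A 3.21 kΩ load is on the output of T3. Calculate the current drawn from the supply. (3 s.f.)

I_supply ≈ 5.98 A

After T1: V = 240.00 × 2067/1511 = 328.31 V.
After T2: V = 328.31 × 2256/1597 = 463.79 V.
After T3: V = 463.79 × 2412/521 = 2147.1 V.
I_load = 2147.1/3210 = 0.66889 A, so P_out = 2147.1 × 0.66889 = 1436.2 W.
All ideal ⇒ P_in = P_out, so I_supply = 1436.2/240 = 5.98 A.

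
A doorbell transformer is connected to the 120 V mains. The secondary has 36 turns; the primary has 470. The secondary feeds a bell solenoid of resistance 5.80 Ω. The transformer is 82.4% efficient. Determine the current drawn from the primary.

I_p ≈ 0.147 A

V_s = 120 × 36/470 = 9.1915 V.
I_s = V_s/R = 9.1915/5.80 = 1.5847 A.
P_out = V_s I_s = 9.1915 × 1.5847 = 14.566 W.
P_in = P_out/η = 14.566/0.824 = 17.677 W.
I_p = P_in/V_p = 17.677/120 = 0.147 A.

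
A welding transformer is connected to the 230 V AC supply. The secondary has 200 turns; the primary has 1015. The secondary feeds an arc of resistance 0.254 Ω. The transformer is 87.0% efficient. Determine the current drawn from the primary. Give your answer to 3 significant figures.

I_p ≈ 40.4 A

V_s = 230 × 200/1015 = 45.320 V.
I_s = V_s/R = 45.320/0.254 = 178.43 A.
P_out = V_s I_s = 45.320 × 178.43 = 8086.3 W.
P_in = P_out/η = 8086.3/0.870 = 9294.6 W.
I_p = P_in/V_p = 9294.6/230 = 40.4 A.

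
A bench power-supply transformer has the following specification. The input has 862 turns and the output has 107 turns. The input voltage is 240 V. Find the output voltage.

V_out/V_in = N_out/N_in, so V_out = 240 × 107/862 = 29.8 V.

V_out ≈ 29.8 V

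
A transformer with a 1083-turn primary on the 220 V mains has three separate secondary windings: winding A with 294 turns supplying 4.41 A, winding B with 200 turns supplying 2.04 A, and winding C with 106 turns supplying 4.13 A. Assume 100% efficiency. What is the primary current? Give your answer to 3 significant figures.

V_A = 220 × 294/1083 = 59.723 V; V_B = 220 × 200/1083 = 40.628 V; V_C = 220 × 106/1083 = 21.533 V.
P_out = V_A I_A + V_B I_B + V_C I_C = 59.723×4.41 + 40.628×2.04 + 21.533×4.13 = 263.38 + 82.881 + 88.930 = 435.19 W.
Ideal ⇒ P_in = P_out, so I_p = P_out/V_p = 435.19/220 = 1.98 A.

I_p ≈ 1.98 A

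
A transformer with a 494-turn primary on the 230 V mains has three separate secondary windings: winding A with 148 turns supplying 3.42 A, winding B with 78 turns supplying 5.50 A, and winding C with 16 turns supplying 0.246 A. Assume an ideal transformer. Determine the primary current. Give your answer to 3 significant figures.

I_p ≈ 1.90 A

V_A = 230 × 148/494 = 68.907 V; V_B = 230 × 78/494 = 36.316 V; V_C = 230 × 16/494 = 7.4494 V.
P_out = V_A I_A + V_B I_B + V_C I_C = 68.907×3.42 + 36.316×5.50 + 7.4494×0.246 = 235.66 + 199.74 + 1.8326 = 437.23 W.
Ideal ⇒ P_in = P_out, so I_p = P_out/V_p = 437.23/230 = 1.90 A.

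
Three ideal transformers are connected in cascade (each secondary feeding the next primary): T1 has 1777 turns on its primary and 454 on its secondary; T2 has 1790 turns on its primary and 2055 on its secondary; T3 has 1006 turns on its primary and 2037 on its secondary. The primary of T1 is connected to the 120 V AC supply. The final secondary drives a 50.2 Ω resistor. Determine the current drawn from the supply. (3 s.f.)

I_supply ≈ 0.843 A

After T1: V = 120.00 × 454/1777 = 30.658 V.
After T2: V = 30.658 × 2055/1790 = 35.197 V.
After T3: V = 35.197 × 2037/1006 = 71.269 V.
I_load = 71.269/50.2 = 1.4197 A, so P_out = 71.269 × 1.4197 = 101.18 W.
All ideal ⇒ P_in = P_out, so I_supply = 101.18/120 = 0.843 A.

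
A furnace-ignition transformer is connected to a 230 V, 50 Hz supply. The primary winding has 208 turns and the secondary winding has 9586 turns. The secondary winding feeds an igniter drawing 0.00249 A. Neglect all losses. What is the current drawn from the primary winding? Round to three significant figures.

I_p ≈ 0.115 A

For an ideal transformer I_p N_p = I_s N_s, so I_p = 0.00249 × 9586/208 = 0.115 A.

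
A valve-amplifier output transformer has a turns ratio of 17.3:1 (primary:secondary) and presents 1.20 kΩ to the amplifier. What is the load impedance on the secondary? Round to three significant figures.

Z_s ≈ 4.01 Ω

Z_s = Z_p/(N_p/N_s)² = 1200/17.3² = 4.01 Ω.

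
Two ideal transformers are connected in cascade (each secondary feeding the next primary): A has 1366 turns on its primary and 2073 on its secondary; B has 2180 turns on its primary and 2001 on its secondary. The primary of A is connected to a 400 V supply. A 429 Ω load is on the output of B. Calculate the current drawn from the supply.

I_supply ≈ 1.81 A

After A: V = 400.00 × 2073/1366 = 607.03 V.
After B: V = 607.03 × 2001/2180 = 557.18 V.
I_load = 557.18/429 = 1.2988 A, so P_out = 557.18 × 1.2988 = 723.67 W.
All ideal ⇒ P_in = P_out, so I_supply = 723.67/400 = 1.81 A.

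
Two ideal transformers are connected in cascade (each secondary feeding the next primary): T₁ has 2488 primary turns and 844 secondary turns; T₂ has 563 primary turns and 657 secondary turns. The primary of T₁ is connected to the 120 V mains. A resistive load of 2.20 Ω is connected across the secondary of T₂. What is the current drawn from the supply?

I_supply ≈ 8.55 A

Secondary of T₁: V = 120.00 × 844/2488 = 40.707 V.
Secondary of T₂: V = 40.707 × 657/563 = 47.504 V.
I_load = 47.504/2.20 = 21.593 A, so P_out = 47.504 × 21.593 = 1025.7 W.
All ideal ⇒ P_in = P_out, so I_supply = 1025.7/120 = 8.55 A.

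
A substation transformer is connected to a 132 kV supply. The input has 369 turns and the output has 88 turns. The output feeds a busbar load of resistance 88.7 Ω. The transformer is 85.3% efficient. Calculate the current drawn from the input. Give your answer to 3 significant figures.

V_out = 132000 × 88/369 = 31480 V.
I_out = V_out/R = 31480/88.7 = 354.90 A.
P_out = V_out I_out = 31480 × 354.90 = 1.1172×10^7 W.
P_in = P_out/η = 1.1172×10^7/0.853 = 1.3097×10^7 W.
I_in = P_in/V_in = 1.3097×10^7/132000 = 99.2 A.

I_in ≈ 99.2 A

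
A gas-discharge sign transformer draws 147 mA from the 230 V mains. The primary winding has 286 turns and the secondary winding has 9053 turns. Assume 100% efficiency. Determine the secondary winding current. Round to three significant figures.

I_s/I_p = N_p/N_s, so I_s = 0.147 × 286/9053 = 0.00464 A.

I_s ≈ 0.00464 A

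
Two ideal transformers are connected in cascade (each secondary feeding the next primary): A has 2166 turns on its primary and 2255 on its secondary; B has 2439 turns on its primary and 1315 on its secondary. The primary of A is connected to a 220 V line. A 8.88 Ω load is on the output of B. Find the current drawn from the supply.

I_supply ≈ 7.81 A

Secondary of A: V = 220.00 × 2255/2166 = 229.04 V.
Secondary of B: V = 229.04 × 1315/2439 = 123.49 V.
I_load = 123.49/8.88 = 13.906 A, so P_out = 123.49 × 13.906 = 1717.3 W.
All ideal ⇒ P_in = P_out, so I_supply = 1717.3/220 = 7.81 A.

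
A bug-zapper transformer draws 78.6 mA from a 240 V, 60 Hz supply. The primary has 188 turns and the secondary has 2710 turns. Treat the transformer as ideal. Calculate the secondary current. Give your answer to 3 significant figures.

I_s/I_p = N_p/N_s, so I_s = 0.0786 × 188/2710 = 0.00545 A.

I_s ≈ 0.00545 A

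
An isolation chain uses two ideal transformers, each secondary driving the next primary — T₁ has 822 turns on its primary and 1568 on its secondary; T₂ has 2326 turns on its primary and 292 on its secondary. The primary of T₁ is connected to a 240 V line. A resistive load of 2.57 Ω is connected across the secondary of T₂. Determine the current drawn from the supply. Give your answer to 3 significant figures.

I_supply ≈ 5.36 A

Secondary of T₁: V = 240.00 × 1568/822 = 457.81 V.
Secondary of T₂: V = 457.81 × 292/2326 = 57.472 V.
I_load = 57.472/2.57 = 22.363 A, so P_out = 57.472 × 22.363 = 1285.2 W.
All ideal ⇒ P_in = P_out, so I_supply = 1285.2/240 = 5.36 A.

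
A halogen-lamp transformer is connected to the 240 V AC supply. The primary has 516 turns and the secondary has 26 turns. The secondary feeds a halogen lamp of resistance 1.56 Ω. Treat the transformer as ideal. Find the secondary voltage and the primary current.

V_s ≈ 12.1 V, I_p ≈ 0.391 A

V_s = V_p × N_s/N_p = 240 × 26/516 = 12.093 V.
I_s = V_s/R = 12.093/1.56 = 7.7519 A.
I_p = I_s × N_s/N_p = 7.7519 × 26/516 = 0.391 A.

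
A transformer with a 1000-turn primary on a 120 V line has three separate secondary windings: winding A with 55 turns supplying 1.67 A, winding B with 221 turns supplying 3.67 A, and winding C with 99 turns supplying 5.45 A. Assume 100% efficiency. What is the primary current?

I_p ≈ 1.44 A

V_A = 120 × 55/1000 = 6.6000 V; V_B = 120 × 221/1000 = 26.520 V; V_C = 120 × 99/1000 = 11.880 V.
P_out = V_A I_A + V_B I_B + V_C I_C = 6.6000×1.67 + 26.520×3.67 + 11.880×5.45 = 11.022 + 97.328 + 64.746 = 173.10 W.
Ideal ⇒ P_in = P_out, so I_p = P_out/V_p = 173.10/120 = 1.44 A.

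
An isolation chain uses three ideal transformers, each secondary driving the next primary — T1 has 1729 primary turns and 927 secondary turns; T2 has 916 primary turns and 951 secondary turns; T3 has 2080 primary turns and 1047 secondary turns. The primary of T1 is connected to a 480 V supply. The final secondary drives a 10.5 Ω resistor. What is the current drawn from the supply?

Secondary of T1: V = 480.00 × 927/1729 = 257.35 V.
Secondary of T2: V = 257.35 × 951/916 = 267.18 V.
Secondary of T3: V = 267.18 × 1047/2080 = 134.49 V.
I_load = 134.49/10.5 = 12.809 A, so P_out = 134.49 × 12.809 = 1722.7 W.
All ideal ⇒ P_in = P_out, so I_supply = 1722.7/480 = 3.59 A.

I_supply ≈ 3.59 A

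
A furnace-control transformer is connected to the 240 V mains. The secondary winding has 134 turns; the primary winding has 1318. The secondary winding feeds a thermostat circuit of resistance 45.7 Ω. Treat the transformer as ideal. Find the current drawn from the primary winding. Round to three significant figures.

I_p ≈ 0.0543 A

V_s = V_p × N_s/N_p = 240 × 134/1318 = 24.401 V.
I_s = V_s/R = 24.401/45.7 = 0.53393 A.
For an ideal transformer I_p N_p = I_s N_s, so I_p = 0.53393 × 134/1318 = 0.0543 A.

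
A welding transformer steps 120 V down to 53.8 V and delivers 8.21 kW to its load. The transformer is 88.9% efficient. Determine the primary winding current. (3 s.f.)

I_p ≈ 77.0 A

P_in = P_out/η = 8210/0.889 = 9235.1 W.
I_p = P_in/V_p = 9235.1/120 = 77.0 A.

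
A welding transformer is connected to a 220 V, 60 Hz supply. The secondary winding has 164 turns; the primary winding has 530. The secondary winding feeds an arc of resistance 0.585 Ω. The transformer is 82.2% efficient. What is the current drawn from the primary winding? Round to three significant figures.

I_p ≈ 43.8 A

V_s = 220 × 164/530 = 68.075 V.
I_s = V_s/R = 68.075/0.585 = 116.37 A.
P_out = V_s I_s = 68.075 × 116.37 = 7921.8 W.
P_in = P_out/η = 7921.8/0.822 = 9637.3 W.
I_p = P_in/V_p = 9637.3/220 = 43.8 A.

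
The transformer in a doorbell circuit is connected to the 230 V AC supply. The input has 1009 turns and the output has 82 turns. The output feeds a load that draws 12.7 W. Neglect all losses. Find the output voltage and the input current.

V_out ≈ 18.7 V, I_in ≈ 0.0552 A

V_out = V_in × N_out/N_in = 230 × 82/1009 = 18.692 V.
I_out = P/V_out = 12.7/18.692 = 0.67944 A.
I_in = I_out × N_out/N_in = 0.67944 × 82/1009 = 0.0552 A.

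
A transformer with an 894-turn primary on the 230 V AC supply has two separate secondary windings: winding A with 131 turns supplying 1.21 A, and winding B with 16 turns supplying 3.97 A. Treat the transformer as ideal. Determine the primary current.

V_A = 230 × 131/894 = 33.702 V; V_B = 230 × 16/894 = 4.1163 V.
P_out = V_A I_A + V_B I_B = 33.702×1.21 + 4.1163×3.97 = 40.780 + 16.342 = 57.122 W.
Ideal ⇒ P_in = P_out, so I_p = P_out/V_p = 57.122/230 = 0.248 A.

I_p ≈ 0.248 A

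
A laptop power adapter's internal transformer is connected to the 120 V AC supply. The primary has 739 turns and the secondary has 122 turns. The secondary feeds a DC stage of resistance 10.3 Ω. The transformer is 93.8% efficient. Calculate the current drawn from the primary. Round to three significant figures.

I_p ≈ 0.339 A

V_s = 120 × 122/739 = 19.811 V.
I_s = V_s/R = 19.811/10.3 = 1.9234 A.
P_out = V_s I_s = 19.811 × 1.9234 = 38.103 W.
P_in = P_out/η = 38.103/0.938 = 40.621 W.
I_p = P_in/V_p = 40.621/120 = 0.339 A.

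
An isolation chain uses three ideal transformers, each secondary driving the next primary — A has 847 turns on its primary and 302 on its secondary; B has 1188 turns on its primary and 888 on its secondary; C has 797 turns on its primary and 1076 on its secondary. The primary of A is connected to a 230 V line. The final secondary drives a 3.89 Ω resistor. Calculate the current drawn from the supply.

I_supply ≈ 7.65 A

Secondary of A: V = 230.00 × 302/847 = 82.007 V.
Secondary of B: V = 82.007 × 888/1188 = 61.298 V.
Secondary of C: V = 61.298 × 1076/797 = 82.756 V.
I_load = 82.756/3.89 = 21.274 A, so P_out = 82.756 × 21.274 = 1760.6 W.
All ideal ⇒ P_in = P_out, so I_supply = 1760.6/230 = 7.65 A.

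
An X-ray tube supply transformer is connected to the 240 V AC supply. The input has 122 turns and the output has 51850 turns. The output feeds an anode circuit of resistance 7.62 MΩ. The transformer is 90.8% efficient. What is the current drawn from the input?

I_in ≈ 6.27 A

V_out = 240 × 51850/122 = 102000 V.
I_out = V_out/R = 102000/(7.62×10^6) = 0.013386 A.
P_out = V_out I_out = 102000 × 0.013386 = 1365.4 W.
P_in = P_out/η = 1365.4/0.908 = 1503.7 W.
I_in = P_in/V_in = 1503.7/240 = 6.27 A.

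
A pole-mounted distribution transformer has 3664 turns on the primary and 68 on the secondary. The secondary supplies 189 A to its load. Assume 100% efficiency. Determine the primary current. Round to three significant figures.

For an ideal transformer I_p/I_s = N_s/N_p, so I_p = 189 × 68/3664 = 3.51 A.

I_p ≈ 3.51 A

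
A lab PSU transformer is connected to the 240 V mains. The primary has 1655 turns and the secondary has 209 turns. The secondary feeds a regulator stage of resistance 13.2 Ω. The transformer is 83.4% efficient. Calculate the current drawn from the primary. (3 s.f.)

V_s = 240 × 209/1655 = 30.308 V.
I_s = V_s/R = 30.308/13.2 = 2.2961 A.
P_out = V_s I_s = 30.308 × 2.2961 = 69.590 W.
P_in = P_out/η = 69.590/0.834 = 83.441 W.
I_p = P_in/V_p = 83.441/240 = 0.348 A.

I_p ≈ 0.348 A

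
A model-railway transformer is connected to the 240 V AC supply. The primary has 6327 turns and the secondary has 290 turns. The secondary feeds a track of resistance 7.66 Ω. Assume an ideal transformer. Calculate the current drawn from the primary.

I_p ≈ 0.0658 A

V_s = V_p × N_s/N_p = 240 × 290/6327 = 11.000 V.
I_s = V_s/R = 11.000/7.66 = 1.4361 A.
For an ideal transformer I_p N_p = I_s N_s, so I_p = 1.4361 × 290/6327 = 0.0658 A.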